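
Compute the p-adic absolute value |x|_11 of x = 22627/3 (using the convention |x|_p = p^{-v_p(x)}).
|22627/3|_11 = 1/1331

Step 1 — compute v_11(x) by factoring powers of 11 out of the numerator and denominator: v_11(22627/3) = 3. Step 2 — apply |x|_p = p^{-v_p(x)} = 11^{-3} = 1/1331.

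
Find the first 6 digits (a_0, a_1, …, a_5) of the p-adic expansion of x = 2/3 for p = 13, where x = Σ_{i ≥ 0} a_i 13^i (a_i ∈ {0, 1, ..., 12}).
(a_0, …, a_5) = (5, 4, 4, 4, 4, 4)

v_13(2/3) = 0 (numerator and denominator both coprime to 13), so x ∈ ℤ_13^×. Compute digits iteratively via a_i = x_i mod 13, x_{i+1} = (x_i − a_i)/13, with x_0 = x:
  x_0 = 2/3;  a_0 = 5;  x_1 = (x_0 − 5)/13 = -1/3
  x_1 = -1/3;  a_1 = 4;  x_2 = (x_1 − 4)/13 = -1/3
  x_2 = -1/3;  a_2 = 4;  x_3 = (x_2 − 4)/13 = -1/3
  x_3 = -1/3;  a_3 = 4;  x_4 = (x_3 − 4)/13 = -1/3
  x_4 = -1/3;  a_4 = 4;  x_5 = (x_4 − 4)/13 = -1/3
  x_5 = -1/3;  a_5 = 4;  x_6 = (x_5 − 4)/13 = -1/3
Digits: (5, 4, 4, 4, 4, 4).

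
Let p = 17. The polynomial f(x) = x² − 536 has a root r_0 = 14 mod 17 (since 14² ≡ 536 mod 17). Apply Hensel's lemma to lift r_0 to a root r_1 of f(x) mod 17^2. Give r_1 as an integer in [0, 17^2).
r_1 = 150 (mod 289)

Hensel's recurrence: r_{i+1} = r_i − f(r_i)·(f′(r_i))^{-1} mod 17^{i+2}, with f′(x) = 2x. Iterate:
  r_0 = 14 (mod 17)
  r_1 = 150 (mod 289)
Final: r_1 = 150, and one checks f(r_1) ≡ 0 mod 17^2.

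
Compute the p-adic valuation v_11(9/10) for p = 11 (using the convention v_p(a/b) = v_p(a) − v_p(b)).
v_11(9/10) = 0

Factor powers of 11 from the numerator and denominator of the reduced fraction: 9 = 11^0 · 9 and 10 = 11^0 · 10. Apply v_p(a/b) = v_p(a) − v_p(b): v_11(9/10) = 0 − 0 = 0.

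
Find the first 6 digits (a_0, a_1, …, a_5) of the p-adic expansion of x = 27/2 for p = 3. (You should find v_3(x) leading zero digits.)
(a_0, …, a_5) = (0, 0, 0, 2, 1, 1)

v_3(27/2) = 3, so a_0 = ... = a_2 = 0. Factor out: x = 3^3 · u with u = 1/2 a unit in ℤ_3. Expand u iteratively via a_{v+i} = u_i mod 3, u_{i+1} = (u_i − a_{v+i})/3:
  u_0 = 1/2;  a_3 = 2;  u_1 = (u_0 − 2)/3 = -1/2
  u_1 = -1/2;  a_4 = 1;  u_2 = (u_1 − 1)/3 = -1/2
  u_2 = -1/2;  a_5 = 1;  u_3 = (u_2 − 1)/3 = -1/2
Digits: (0, 0, 0, 2, 1, 1).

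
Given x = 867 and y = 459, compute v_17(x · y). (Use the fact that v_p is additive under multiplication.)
v_17(397953) = 3

v_p(x) = 2 (factor: 867 = 17^2 · 3); v_p(y) = 1 (factor: 459 = 17^1 · 27). Additivity: v_p(xy) = v_p(x) + v_p(y) = 2 + 1 = 3. (Direct check: xy = 397953 = 17^3 · (81).)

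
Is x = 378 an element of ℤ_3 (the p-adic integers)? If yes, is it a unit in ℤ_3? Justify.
x ∈ ℤ_3 but not a unit; v_3(x) = 3 > 0

ℤ_3 = {x ∈ ℚ_3 : v_3(x) ≥ 0} and ℤ_3^× = {x ∈ ℤ_3 : v_3(x) = 0}. Here v_3(378) = v_3(num) − v_3(den) = 3; compare against these criteria.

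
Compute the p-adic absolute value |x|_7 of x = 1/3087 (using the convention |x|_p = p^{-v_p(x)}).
|1/3087|_7 = 343

Step 1 — compute v_7(x) by factoring powers of 7 out of the numerator and denominator: v_7(1/3087) = -3. Step 2 — apply |x|_p = p^{-v_p(x)} = 7^{3} = 343.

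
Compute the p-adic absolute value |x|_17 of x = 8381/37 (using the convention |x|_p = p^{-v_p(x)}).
|8381/37|_17 = 1/289

Step 1 — compute v_17(x) by factoring powers of 17 out of the numerator and denominator: v_17(8381/37) = 2. Step 2 — apply |x|_p = p^{-v_p(x)} = 17^{-2} = 1/289.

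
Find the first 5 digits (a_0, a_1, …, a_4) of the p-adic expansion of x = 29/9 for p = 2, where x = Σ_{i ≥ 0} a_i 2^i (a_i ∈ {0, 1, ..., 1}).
(a_0, …, a_4) = (1, 0, 1, 0, 1)

v_2(29/9) = 0 (numerator and denominator both coprime to 2), so x ∈ ℤ_2^×. Compute digits iteratively via a_i = x_i mod 2, x_{i+1} = (x_i − a_i)/2, with x_0 = x:
  x_0 = 29/9;  a_0 = 1;  x_1 = (x_0 − 1)/2 = 10/9
  x_1 = 10/9;  a_1 = 0;  x_2 = (x_1 − 0)/2 = 5/9
  x_2 = 5/9;  a_2 = 1;  x_3 = (x_2 − 1)/2 = -2/9
  x_3 = -2/9;  a_3 = 0;  x_4 = (x_3 − 0)/2 = -1/9
  x_4 = -1/9;  a_4 = 1;  x_5 = (x_4 − 1)/2 = -5/9
Digits: (1, 0, 1, 0, 1).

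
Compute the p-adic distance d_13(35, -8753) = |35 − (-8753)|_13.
d_13(35, -8753) = 1/2197

Step 1 — x − y = 35 − (-8753) = 8788. Step 2 — v_13(8788) = 3 (factor: 8788 = (13^3 · 4); the sign does not affect v_p). Step 3 — |x − y|_13 = 13^{-3} = 1/2197.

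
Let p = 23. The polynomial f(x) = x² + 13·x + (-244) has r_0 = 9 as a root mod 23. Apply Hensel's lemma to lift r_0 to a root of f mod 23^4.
r_3 = 88490 (mod 279841)

Hensel: r_{i+1} = r_i − f(r_i)·(f′(r_i))^{-1} mod 23^{i+2}, f′(x) = 2x + 13. Iterate:
  r_0 = 9 (mod 23)
  r_1 = 147 (mod 529)
  r_2 = 3321 (mod 12167)
  r_3 = 88490 (mod 279841)
Final: r = 88490 satisfies f(r) ≡ 0 mod 23^4.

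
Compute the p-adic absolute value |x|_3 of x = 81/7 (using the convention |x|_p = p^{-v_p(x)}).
|81/7|_3 = 1/81

Step 1 — compute v_3(x) by factoring powers of 3 out of the numerator and denominator: v_3(81/7) = 4. Step 2 — apply |x|_p = p^{-v_p(x)} = 3^{-4} = 1/81.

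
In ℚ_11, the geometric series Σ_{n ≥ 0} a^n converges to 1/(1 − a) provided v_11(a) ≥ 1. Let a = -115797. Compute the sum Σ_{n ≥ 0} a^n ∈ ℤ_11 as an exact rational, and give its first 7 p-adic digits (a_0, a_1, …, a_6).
Σ a^n = 1/(1 − a) = 1/115798;  first 7 digits = (1, 0, 0, 1, 3, 10, 0)

v_11(a) = 3 ≥ 1, so the series converges in ℤ_11 to 1/(1 − a) = 1/(1 − (-115797)) = 1/115798. Expand this rational in ℤ_11: compute digits iteratively via d_i = x_i mod 11, x_{i+1} = (x_i − d_i)/11. The first 7 digits are (1, 0, 0, 1, 3, 10, 0).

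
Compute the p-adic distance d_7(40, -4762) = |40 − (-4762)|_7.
d_7(40, -4762) = 1/2401

Step 1 — x − y = 40 − (-4762) = 4802. Step 2 — v_7(4802) = 4 (factor: 4802 = (7^4 · 2); the sign does not affect v_p). Step 3 — |x − y|_7 = 7^{-4} = 1/2401.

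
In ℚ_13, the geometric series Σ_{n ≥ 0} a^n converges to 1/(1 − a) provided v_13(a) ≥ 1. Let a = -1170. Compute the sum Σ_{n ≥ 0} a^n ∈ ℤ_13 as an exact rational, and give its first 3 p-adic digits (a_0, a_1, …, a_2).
Σ a^n = 1/(1 − a) = 1/1171;  first 3 digits = (1, 1, 7)

v_13(a) = 1 ≥ 1, so the series converges in ℤ_13 to 1/(1 − a) = 1/(1 − (-1170)) = 1/1171. Expand this rational in ℤ_13: compute digits iteratively via d_i = x_i mod 13, x_{i+1} = (x_i − d_i)/13. The first 3 digits are (1, 1, 7).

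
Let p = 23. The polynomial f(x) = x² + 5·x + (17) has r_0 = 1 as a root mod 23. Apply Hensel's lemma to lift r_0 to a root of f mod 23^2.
r_1 = 300 (mod 529)

Hensel: r_{i+1} = r_i − f(r_i)·(f′(r_i))^{-1} mod 23^{i+2}, f′(x) = 2x + 5. Iterate:
  r_0 = 1 (mod 23)
  r_1 = 300 (mod 529)
Final: r = 300 satisfies f(r) ≡ 0 mod 23^2.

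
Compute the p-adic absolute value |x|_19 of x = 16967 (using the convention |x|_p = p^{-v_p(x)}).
|16967|_19 = 1/361

Step 1 — compute v_19(x) by factoring powers of 19 out of the numerator and denominator: v_19(16967) = 2. Step 2 — apply |x|_p = p^{-v_p(x)} = 19^{-2} = 1/361.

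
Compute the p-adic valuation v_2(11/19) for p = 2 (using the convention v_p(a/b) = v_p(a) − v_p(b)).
v_2(11/19) = 0

Factor powers of 2 from the numerator and denominator of the reduced fraction: 11 = 2^0 · 11 and 19 = 2^0 · 19. Apply v_p(a/b) = v_p(a) − v_p(b): v_2(11/19) = 0 − 0 = 0.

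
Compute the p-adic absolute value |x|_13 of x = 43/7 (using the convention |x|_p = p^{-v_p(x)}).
|43/7|_13 = 1

Step 1 — compute v_13(x) by factoring powers of 13 out of the numerator and denominator: v_13(43/7) = 0. Step 2 — apply |x|_p = p^{-v_p(x)} = 13^{0} = 1.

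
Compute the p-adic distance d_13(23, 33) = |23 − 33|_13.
d_13(23, 33) = 1

Step 1 — x − y = 23 − 33 = -10. Step 2 — v_13(-10) = 0 (factor: -10 = −(13^0 · 10); the sign does not affect v_p). Step 3 — |x − y|_13 = 13^{0} = 1.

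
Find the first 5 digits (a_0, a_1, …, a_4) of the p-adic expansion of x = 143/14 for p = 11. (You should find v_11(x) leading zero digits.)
(a_0, …, a_4) = (0, 8, 8, 0, 7)

v_11(143/14) = 1, so a_0 = ... = a_0 = 0. Factor out: x = 11^1 · u with u = 13/14 a unit in ℤ_11. Expand u iteratively via a_{v+i} = u_i mod 11, u_{i+1} = (u_i − a_{v+i})/11:
  u_0 = 13/14;  a_1 = 8;  u_1 = (u_0 − 8)/11 = -9/14
  u_1 = -9/14;  a_2 = 8;  u_2 = (u_1 − 8)/11 = -11/14
  u_2 = -11/14;  a_3 = 0;  u_3 = (u_2 − 0)/11 = -1/14
  u_3 = -1/14;  a_4 = 7;  u_4 = (u_3 − 7)/11 = -9/14
Digits: (0, 8, 8, 0, 7).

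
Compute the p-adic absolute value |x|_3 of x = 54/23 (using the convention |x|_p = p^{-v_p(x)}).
|54/23|_3 = 1/27

Step 1 — compute v_3(x) by factoring powers of 3 out of the numerator and denominator: v_3(54/23) = 3. Step 2 — apply |x|_p = p^{-v_p(x)} = 3^{-3} = 1/27.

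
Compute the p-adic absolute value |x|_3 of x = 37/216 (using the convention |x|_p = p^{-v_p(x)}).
|37/216|_3 = 27

Step 1 — compute v_3(x) by factoring powers of 3 out of the numerator and denominator: v_3(37/216) = -3. Step 2 — apply |x|_p = p^{-v_p(x)} = 3^{3} = 27.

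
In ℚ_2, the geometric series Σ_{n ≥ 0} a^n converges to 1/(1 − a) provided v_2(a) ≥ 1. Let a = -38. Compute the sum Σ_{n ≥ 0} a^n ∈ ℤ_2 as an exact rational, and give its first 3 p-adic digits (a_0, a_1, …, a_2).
Σ a^n = 1/(1 − a) = 1/39;  first 3 digits = (1, 1, 1)

v_2(a) = 1 ≥ 1, so the series converges in ℤ_2 to 1/(1 − a) = 1/(1 − (-38)) = 1/39. Expand this rational in ℤ_2: compute digits iteratively via d_i = x_i mod 2, x_{i+1} = (x_i − d_i)/2. The first 3 digits are (1, 1, 1).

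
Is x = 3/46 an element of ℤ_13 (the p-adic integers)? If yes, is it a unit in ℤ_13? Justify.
x ∈ ℤ_13^× (unit); v_13(x) = 0

ℤ_13 = {x ∈ ℚ_13 : v_13(x) ≥ 0} and ℤ_13^× = {x ∈ ℤ_13 : v_13(x) = 0}. Here v_13(3/46) = v_13(num) − v_13(den) = 0; compare against these criteria.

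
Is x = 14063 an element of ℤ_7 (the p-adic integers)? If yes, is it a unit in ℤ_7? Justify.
x ∈ ℤ_7 but not a unit; v_7(x) = 3 > 0

ℤ_7 = {x ∈ ℚ_7 : v_7(x) ≥ 0} and ℤ_7^× = {x ∈ ℤ_7 : v_7(x) = 0}. Here v_7(14063) = v_7(num) − v_7(den) = 3; compare against these criteria.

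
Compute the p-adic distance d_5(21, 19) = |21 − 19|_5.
d_5(21, 19) = 1

Step 1 — x − y = 21 − 19 = 2. Step 2 — v_5(2) = 0 (factor: 2 = (5^0 · 2); the sign does not affect v_p). Step 3 — |x − y|_5 = 5^{0} = 1.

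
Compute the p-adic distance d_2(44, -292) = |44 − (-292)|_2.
d_2(44, -292) = 1/16

Step 1 — x − y = 44 − (-292) = 336. Step 2 — v_2(336) = 4 (factor: 336 = (2^4 · 21); the sign does not affect v_p). Step 3 — |x − y|_2 = 2^{-4} = 1/16.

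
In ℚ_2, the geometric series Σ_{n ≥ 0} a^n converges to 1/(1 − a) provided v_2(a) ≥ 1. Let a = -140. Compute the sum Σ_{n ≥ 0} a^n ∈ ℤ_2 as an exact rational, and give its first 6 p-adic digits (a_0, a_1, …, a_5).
Σ a^n = 1/(1 − a) = 1/141;  first 6 digits = (1, 0, 1, 0, 0, 0)

v_2(a) = 2 ≥ 1, so the series converges in ℤ_2 to 1/(1 − a) = 1/(1 − (-140)) = 1/141. Expand this rational in ℤ_2: compute digits iteratively via d_i = x_i mod 2, x_{i+1} = (x_i − d_i)/2. The first 6 digits are (1, 0, 1, 0, 0, 0).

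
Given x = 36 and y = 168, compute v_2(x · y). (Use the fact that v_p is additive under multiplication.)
v_2(6048) = 5

v_p(x) = 2 (factor: 36 = 2^2 · 9); v_p(y) = 3 (factor: 168 = 2^3 · 21). Additivity: v_p(xy) = v_p(x) + v_p(y) = 2 + 3 = 5. (Direct check: xy = 6048 = 2^5 · (189).)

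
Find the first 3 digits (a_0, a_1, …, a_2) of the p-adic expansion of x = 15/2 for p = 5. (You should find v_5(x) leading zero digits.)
(a_0, …, a_2) = (0, 4, 2)

v_5(15/2) = 1, so a_0 = ... = a_0 = 0. Factor out: x = 5^1 · u with u = 3/2 a unit in ℤ_5. Expand u iteratively via a_{v+i} = u_i mod 5, u_{i+1} = (u_i − a_{v+i})/5:
  u_0 = 3/2;  a_1 = 4;  u_1 = (u_0 − 4)/5 = -1/2
  u_1 = -1/2;  a_2 = 2;  u_2 = (u_1 − 2)/5 = -1/2
Digits: (0, 4, 2).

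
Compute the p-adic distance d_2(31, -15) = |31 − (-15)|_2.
d_2(31, -15) = 1/2

Step 1 — x − y = 31 − (-15) = 46. Step 2 — v_2(46) = 1 (factor: 46 = (2^1 · 23); the sign does not affect v_p). Step 3 — |x − y|_2 = 2^{-1} = 1/2.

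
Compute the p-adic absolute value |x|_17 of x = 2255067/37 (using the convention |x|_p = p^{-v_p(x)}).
|2255067/37|_17 = 1/83521

Step 1 — compute v_17(x) by factoring powers of 17 out of the numerator and denominator: v_17(2255067/37) = 4. Step 2 — apply |x|_p = p^{-v_p(x)} = 17^{-4} = 1/83521.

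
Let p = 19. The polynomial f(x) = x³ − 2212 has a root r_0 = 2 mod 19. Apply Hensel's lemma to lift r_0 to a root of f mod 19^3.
r_2 = 4277 (mod 6859)

Hensel: r_{i+1} = r_i − f(r_i)/f′(r_i) mod 19^{i+2}, where f′(x) = 3x². Iterate:
  r_0 = 2 (mod 19)
  r_1 = 306 (mod 361)
  r_2 = 4277 (mod 6859)
Final: r = 4277 with f(r) ≡ 0 mod 19^3.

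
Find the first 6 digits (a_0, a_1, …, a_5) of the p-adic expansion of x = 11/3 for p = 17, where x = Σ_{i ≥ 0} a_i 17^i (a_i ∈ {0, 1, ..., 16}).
(a_0, …, a_5) = (15, 5, 11, 5, 11, 5)

v_17(11/3) = 0 (numerator and denominator both coprime to 17), so x ∈ ℤ_17^×. Compute digits iteratively via a_i = x_i mod 17, x_{i+1} = (x_i − a_i)/17, with x_0 = x:
  x_0 = 11/3;  a_0 = 15;  x_1 = (x_0 − 15)/17 = -2/3
  x_1 = -2/3;  a_1 = 5;  x_2 = (x_1 − 5)/17 = -1/3
  x_2 = -1/3;  a_2 = 11;  x_3 = (x_2 − 11)/17 = -2/3
  x_3 = -2/3;  a_3 = 5;  x_4 = (x_3 − 5)/17 = -1/3
  x_4 = -1/3;  a_4 = 11;  x_5 = (x_4 − 11)/17 = -2/3
  x_5 = -2/3;  a_5 = 5;  x_6 = (x_5 − 5)/17 = -1/3
Digits: (15, 5, 11, 5, 11, 5).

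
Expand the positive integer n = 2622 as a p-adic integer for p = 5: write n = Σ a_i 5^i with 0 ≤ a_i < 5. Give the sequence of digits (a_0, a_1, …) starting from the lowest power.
(a_0, a_1, …) = (2, 4, 4, 0, 4)

Repeated division by 5 gives the digits low-to-high: 2622 = 2 + 4·5^1 + 4·5^2 + 4·5^4. Digit sequence: (2, 4, 4, 0, 4).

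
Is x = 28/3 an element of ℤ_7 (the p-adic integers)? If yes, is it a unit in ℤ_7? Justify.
x ∈ ℤ_7 but not a unit; v_7(x) = 1 > 0

ℤ_7 = {x ∈ ℚ_7 : v_7(x) ≥ 0} and ℤ_7^× = {x ∈ ℤ_7 : v_7(x) = 0}. Here v_7(28/3) = v_7(num) − v_7(den) = 1; compare against these criteria.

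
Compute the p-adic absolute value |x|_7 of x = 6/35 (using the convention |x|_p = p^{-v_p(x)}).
|6/35|_7 = 7

Step 1 — compute v_7(x) by factoring powers of 7 out of the numerator and denominator: v_7(6/35) = -1. Step 2 — apply |x|_p = p^{-v_p(x)} = 7^{1} = 7.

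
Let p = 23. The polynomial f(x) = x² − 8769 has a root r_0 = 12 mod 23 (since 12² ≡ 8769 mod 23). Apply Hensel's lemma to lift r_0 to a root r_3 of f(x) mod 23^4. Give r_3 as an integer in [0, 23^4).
r_3 = 3347 (mod 279841)

Hensel's recurrence: r_{i+1} = r_i − f(r_i)·(f′(r_i))^{-1} mod 23^{i+2}, with f′(x) = 2x. Iterate:
  r_0 = 12 (mod 23)
  r_1 = 173 (mod 529)
  r_2 = 3347 (mod 12167)
  r_3 = 3347 (mod 279841)
Final: r_3 = 3347, and one checks f(r_3) ≡ 0 mod 23^4.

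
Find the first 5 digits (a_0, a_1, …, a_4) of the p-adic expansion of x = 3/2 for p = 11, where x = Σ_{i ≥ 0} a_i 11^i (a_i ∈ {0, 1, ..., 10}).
(a_0, …, a_4) = (7, 5, 5, 5, 5)

v_11(3/2) = 0 (numerator and denominator both coprime to 11), so x ∈ ℤ_11^×. Compute digits iteratively via a_i = x_i mod 11, x_{i+1} = (x_i − a_i)/11, with x_0 = x:
  x_0 = 3/2;  a_0 = 7;  x_1 = (x_0 − 7)/11 = -1/2
  x_1 = -1/2;  a_1 = 5;  x_2 = (x_1 − 5)/11 = -1/2
  x_2 = -1/2;  a_2 = 5;  x_3 = (x_2 − 5)/11 = -1/2
  x_3 = -1/2;  a_3 = 5;  x_4 = (x_3 − 5)/11 = -1/2
  x_4 = -1/2;  a_4 = 5;  x_5 = (x_4 − 5)/11 = -1/2
Digits: (7, 5, 5, 5, 5).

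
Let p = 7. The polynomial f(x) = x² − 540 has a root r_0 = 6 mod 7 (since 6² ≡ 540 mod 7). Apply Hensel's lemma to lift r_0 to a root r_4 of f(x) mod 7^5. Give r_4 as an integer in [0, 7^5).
r_4 = 12935 (mod 16807)

Hensel's recurrence: r_{i+1} = r_i − f(r_i)·(f′(r_i))^{-1} mod 7^{i+2}, with f′(x) = 2x. Iterate:
  r_0 = 6 (mod 7)
  r_1 = 48 (mod 49)
  r_2 = 244 (mod 343)
  r_3 = 930 (mod 2401)
  r_4 = 12935 (mod 16807)
Final: r_4 = 12935, and one checks f(r_4) ≡ 0 mod 7^5.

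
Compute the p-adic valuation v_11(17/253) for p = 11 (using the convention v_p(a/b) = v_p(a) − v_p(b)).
v_11(17/253) = -1

Factor powers of 11 from the numerator and denominator of the reduced fraction: 17 = 11^0 · 17 and 253 = 11^1 · 23. Apply v_p(a/b) = v_p(a) − v_p(b): v_11(17/253) = 0 − 1 = -1.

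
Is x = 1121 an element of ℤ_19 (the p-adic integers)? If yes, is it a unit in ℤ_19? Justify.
x ∈ ℤ_19 but not a unit; v_19(x) = 1 > 0

ℤ_19 = {x ∈ ℚ_19 : v_19(x) ≥ 0} and ℤ_19^× = {x ∈ ℤ_19 : v_19(x) = 0}. Here v_19(1121) = v_19(num) − v_19(den) = 1; compare against these criteria.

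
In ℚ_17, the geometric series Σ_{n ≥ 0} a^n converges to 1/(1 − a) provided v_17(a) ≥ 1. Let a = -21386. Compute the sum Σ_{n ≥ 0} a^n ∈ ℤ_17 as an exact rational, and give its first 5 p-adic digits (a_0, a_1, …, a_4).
Σ a^n = 1/(1 − a) = 1/21387;  first 5 digits = (1, 0, 11, 12, 1)

v_17(a) = 2 ≥ 1, so the series converges in ℤ_17 to 1/(1 − a) = 1/(1 − (-21386)) = 1/21387. Expand this rational in ℤ_17: compute digits iteratively via d_i = x_i mod 17, x_{i+1} = (x_i − d_i)/17. The first 5 digits are (1, 0, 11, 12, 1).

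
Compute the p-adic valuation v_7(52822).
v_7(52822) = 4

v_7(n) is the largest exponent k such that 7^k divides n. Factor out: 52822 = 7^4 · 22. (Sign doesn't affect v_p.) So v_7(52822) = 4.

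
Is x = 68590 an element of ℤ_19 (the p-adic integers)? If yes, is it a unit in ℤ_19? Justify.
x ∈ ℤ_19 but not a unit; v_19(x) = 3 > 0

ℤ_19 = {x ∈ ℚ_19 : v_19(x) ≥ 0} and ℤ_19^× = {x ∈ ℤ_19 : v_19(x) = 0}. Here v_19(68590) = v_19(num) − v_19(den) = 3; compare against these criteria.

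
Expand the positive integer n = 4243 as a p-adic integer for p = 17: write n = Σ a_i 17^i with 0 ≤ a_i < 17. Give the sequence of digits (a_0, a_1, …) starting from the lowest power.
(a_0, a_1, …) = (10, 11, 14)

Repeated division by 17 gives the digits low-to-high: 4243 = 10 + 11·17^1 + 14·17^2. Digit sequence: (10, 11, 14).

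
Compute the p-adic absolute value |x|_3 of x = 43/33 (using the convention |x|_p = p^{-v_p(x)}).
|43/33|_3 = 3

Step 1 — compute v_3(x) by factoring powers of 3 out of the numerator and denominator: v_3(43/33) = -1. Step 2 — apply |x|_p = p^{-v_p(x)} = 3^{1} = 3.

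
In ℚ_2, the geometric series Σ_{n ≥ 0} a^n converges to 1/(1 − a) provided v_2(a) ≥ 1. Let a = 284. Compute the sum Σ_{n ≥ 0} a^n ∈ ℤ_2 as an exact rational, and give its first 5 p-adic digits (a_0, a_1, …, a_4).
Σ a^n = 1/(1 − a) = -1/283;  first 5 digits = (1, 0, 1, 1, 0)

v_2(a) = 2 ≥ 1, so the series converges in ℤ_2 to 1/(1 − a) = 1/(1 − 284) = -1/283. Expand this rational in ℤ_2: compute digits iteratively via d_i = x_i mod 2, x_{i+1} = (x_i − d_i)/2. The first 5 digits are (1, 0, 1, 1, 0).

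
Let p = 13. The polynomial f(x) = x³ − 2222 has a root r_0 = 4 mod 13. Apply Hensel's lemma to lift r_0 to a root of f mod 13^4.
r_3 = 22533 (mod 28561)

Hensel: r_{i+1} = r_i − f(r_i)/f′(r_i) mod 13^{i+2}, where f′(x) = 3x². Iterate:
  r_0 = 4 (mod 13)
  r_1 = 56 (mod 169)
  r_2 = 563 (mod 2197)
  r_3 = 22533 (mod 28561)
Final: r = 22533 with f(r) ≡ 0 mod 13^4.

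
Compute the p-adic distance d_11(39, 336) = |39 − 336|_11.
d_11(39, 336) = 1/11

Step 1 — x − y = 39 − 336 = -297. Step 2 — v_11(-297) = 1 (factor: -297 = −(11^1 · 27); the sign does not affect v_p). Step 3 — |x − y|_11 = 11^{-1} = 1/11.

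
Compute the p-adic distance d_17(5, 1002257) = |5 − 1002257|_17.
d_17(5, 1002257) = 1/83521

Step 1 — x − y = 5 − 1002257 = -1002252. Step 2 — v_17(-1002252) = 4 (factor: -1002252 = −(17^4 · 12); the sign does not affect v_p). Step 3 — |x − y|_17 = 17^{-4} = 1/83521.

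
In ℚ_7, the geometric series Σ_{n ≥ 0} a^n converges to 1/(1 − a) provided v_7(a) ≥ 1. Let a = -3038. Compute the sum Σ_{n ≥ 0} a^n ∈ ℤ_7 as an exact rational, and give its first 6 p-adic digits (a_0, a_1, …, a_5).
Σ a^n = 1/(1 − a) = 1/3039;  first 6 digits = (1, 0, 1, 5, 6, 2)

v_7(a) = 2 ≥ 1, so the series converges in ℤ_7 to 1/(1 − a) = 1/(1 − (-3038)) = 1/3039. Expand this rational in ℤ_7: compute digits iteratively via d_i = x_i mod 7, x_{i+1} = (x_i − d_i)/7. The first 6 digits are (1, 0, 1, 5, 6, 2).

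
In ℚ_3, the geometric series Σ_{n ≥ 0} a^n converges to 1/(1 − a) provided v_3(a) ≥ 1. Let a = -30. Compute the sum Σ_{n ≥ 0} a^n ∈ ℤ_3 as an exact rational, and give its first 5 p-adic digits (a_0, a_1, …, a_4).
Σ a^n = 1/(1 − a) = 1/31;  first 5 digits = (1, 2, 0, 1, 2)

v_3(a) = 1 ≥ 1, so the series converges in ℤ_3 to 1/(1 − a) = 1/(1 − (-30)) = 1/31. Expand this rational in ℤ_3: compute digits iteratively via d_i = x_i mod 3, x_{i+1} = (x_i − d_i)/3. The first 5 digits are (1, 2, 0, 1, 2).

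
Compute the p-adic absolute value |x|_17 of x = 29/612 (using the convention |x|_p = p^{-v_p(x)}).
|29/612|_17 = 17

Step 1 — compute v_17(x) by factoring powers of 17 out of the numerator and denominator: v_17(29/612) = -1. Step 2 — apply |x|_p = p^{-v_p(x)} = 17^{1} = 17.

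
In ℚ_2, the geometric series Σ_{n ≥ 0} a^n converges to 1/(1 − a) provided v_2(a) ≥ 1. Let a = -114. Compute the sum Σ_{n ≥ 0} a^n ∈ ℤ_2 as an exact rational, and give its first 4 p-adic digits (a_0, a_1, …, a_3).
Σ a^n = 1/(1 − a) = 1/115;  first 4 digits = (1, 1, 0, 1)

v_2(a) = 1 ≥ 1, so the series converges in ℤ_2 to 1/(1 − a) = 1/(1 − (-114)) = 1/115. Expand this rational in ℤ_2: compute digits iteratively via d_i = x_i mod 2, x_{i+1} = (x_i − d_i)/2. The first 4 digits are (1, 1, 0, 1).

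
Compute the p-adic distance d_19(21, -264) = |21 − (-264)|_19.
d_19(21, -264) = 1/19

Step 1 — x − y = 21 − (-264) = 285. Step 2 — v_19(285) = 1 (factor: 285 = (19^1 · 15); the sign does not affect v_p). Step 3 — |x − y|_19 = 19^{-1} = 1/19.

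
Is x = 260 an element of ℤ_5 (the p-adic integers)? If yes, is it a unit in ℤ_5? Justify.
x ∈ ℤ_5 but not a unit; v_5(x) = 1 > 0

ℤ_5 = {x ∈ ℚ_5 : v_5(x) ≥ 0} and ℤ_5^× = {x ∈ ℤ_5 : v_5(x) = 0}. Here v_5(260) = v_5(num) − v_5(den) = 1; compare against these criteria.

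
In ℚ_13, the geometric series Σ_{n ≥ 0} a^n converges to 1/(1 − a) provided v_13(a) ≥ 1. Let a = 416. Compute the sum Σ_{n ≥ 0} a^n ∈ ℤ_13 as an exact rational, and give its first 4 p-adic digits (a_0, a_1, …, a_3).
Σ a^n = 1/(1 − a) = -1/415;  first 4 digits = (1, 6, 12, 8)

v_13(a) = 1 ≥ 1, so the series converges in ℤ_13 to 1/(1 − a) = 1/(1 − 416) = -1/415. Expand this rational in ℤ_13: compute digits iteratively via d_i = x_i mod 13, x_{i+1} = (x_i − d_i)/13. The first 4 digits are (1, 6, 12, 8).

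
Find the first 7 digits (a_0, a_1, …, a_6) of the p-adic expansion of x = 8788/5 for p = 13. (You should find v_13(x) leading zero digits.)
(a_0, …, a_6) = (0, 0, 0, 6, 10, 7, 2)

v_13(8788/5) = 3, so a_0 = ... = a_2 = 0. Factor out: x = 13^3 · u with u = 4/5 a unit in ℤ_13. Expand u iteratively via a_{v+i} = u_i mod 13, u_{i+1} = (u_i − a_{v+i})/13:
  u_0 = 4/5;  a_3 = 6;  u_1 = (u_0 − 6)/13 = -2/5
  u_1 = -2/5;  a_4 = 10;  u_2 = (u_1 − 10)/13 = -4/5
  u_2 = -4/5;  a_5 = 7;  u_3 = (u_2 − 7)/13 = -3/5
  u_3 = -3/5;  a_6 = 2;  u_4 = (u_3 − 2)/13 = -1/5
Digits: (0, 0, 0, 6, 10, 7, 2).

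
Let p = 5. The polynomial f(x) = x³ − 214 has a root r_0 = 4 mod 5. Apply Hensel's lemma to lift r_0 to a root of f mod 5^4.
r_3 = 554 (mod 625)

Hensel: r_{i+1} = r_i − f(r_i)/f′(r_i) mod 5^{i+2}, where f′(x) = 3x². Iterate:
  r_0 = 4 (mod 5)
  r_1 = 4 (mod 25)
  r_2 = 54 (mod 125)
  r_3 = 554 (mod 625)
Final: r = 554 with f(r) ≡ 0 mod 5^4.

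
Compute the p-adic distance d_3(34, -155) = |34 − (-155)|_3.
d_3(34, -155) = 1/27

Step 1 — x − y = 34 − (-155) = 189. Step 2 — v_3(189) = 3 (factor: 189 = (3^3 · 7); the sign does not affect v_p). Step 3 — |x − y|_3 = 3^{-3} = 1/27.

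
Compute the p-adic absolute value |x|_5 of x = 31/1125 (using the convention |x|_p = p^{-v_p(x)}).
|31/1125|_5 = 125

Step 1 — compute v_5(x) by factoring powers of 5 out of the numerator and denominator: v_5(31/1125) = -3. Step 2 — apply |x|_p = p^{-v_p(x)} = 5^{3} = 125.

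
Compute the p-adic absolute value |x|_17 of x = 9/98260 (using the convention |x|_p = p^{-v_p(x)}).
|9/98260|_17 = 4913

Step 1 — compute v_17(x) by factoring powers of 17 out of the numerator and denominator: v_17(9/98260) = -3. Step 2 — apply |x|_p = p^{-v_p(x)} = 17^{3} = 4913.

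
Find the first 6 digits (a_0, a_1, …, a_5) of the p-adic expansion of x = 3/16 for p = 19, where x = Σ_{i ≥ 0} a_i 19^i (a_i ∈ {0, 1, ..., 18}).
(a_0, …, a_5) = (18, 5, 8, 15, 17, 5)

v_19(3/16) = 0 (numerator and denominator both coprime to 19), so x ∈ ℤ_19^×. Compute digits iteratively via a_i = x_i mod 19, x_{i+1} = (x_i − a_i)/19, with x_0 = x:
  x_0 = 3/16;  a_0 = 18;  x_1 = (x_0 − 18)/19 = -15/16
  x_1 = -15/16;  a_1 = 5;  x_2 = (x_1 − 5)/19 = -5/16
  x_2 = -5/16;  a_2 = 8;  x_3 = (x_2 − 8)/19 = -7/16
  x_3 = -7/16;  a_3 = 15;  x_4 = (x_3 − 15)/19 = -13/16
  x_4 = -13/16;  a_4 = 17;  x_5 = (x_4 − 17)/19 = -15/16
  x_5 = -15/16;  a_5 = 5;  x_6 = (x_5 − 5)/19 = -5/16
Digits: (18, 5, 8, 15, 17, 5).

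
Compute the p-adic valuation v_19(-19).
v_19(-19) = 1

v_19(n) is the largest exponent k such that 19^k divides n. Factor out: -19 = -19^1 · 1. (Sign doesn't affect v_p.) So v_19(-19) = 1.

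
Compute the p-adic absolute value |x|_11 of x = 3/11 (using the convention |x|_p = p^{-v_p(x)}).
|3/11|_11 = 11

Step 1 — compute v_11(x) by factoring powers of 11 out of the numerator and denominator: v_11(3/11) = -1. Step 2 — apply |x|_p = p^{-v_p(x)} = 11^{1} = 11.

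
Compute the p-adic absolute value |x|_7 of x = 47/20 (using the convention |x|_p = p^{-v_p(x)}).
|47/20|_7 = 1

Step 1 — compute v_7(x) by factoring powers of 7 out of the numerator and denominator: v_7(47/20) = 0. Step 2 — apply |x|_p = p^{-v_p(x)} = 7^{0} = 1.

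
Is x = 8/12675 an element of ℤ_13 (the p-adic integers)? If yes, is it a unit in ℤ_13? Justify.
x ∉ ℤ_13 (v_13(x) = -2 < 0)

ℤ_13 = {x ∈ ℚ_13 : v_13(x) ≥ 0} and ℤ_13^× = {x ∈ ℤ_13 : v_13(x) = 0}. Here v_13(8/12675) = v_13(num) − v_13(den) = -2; compare against these criteria.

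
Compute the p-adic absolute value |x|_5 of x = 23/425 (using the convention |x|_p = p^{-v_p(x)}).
|23/425|_5 = 25

Step 1 — compute v_5(x) by factoring powers of 5 out of the numerator and denominator: v_5(23/425) = -2. Step 2 — apply |x|_p = p^{-v_p(x)} = 5^{2} = 25.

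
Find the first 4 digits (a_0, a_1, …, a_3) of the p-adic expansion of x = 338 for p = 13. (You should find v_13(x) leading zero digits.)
(a_0, …, a_3) = (0, 0, 2, 0)

v_13(338) = 2, so a_0 = ... = a_1 = 0. Factor out: x = 13^2 · u with u = 2 a unit in ℤ_13. Expand u iteratively via a_{v+i} = u_i mod 13, u_{i+1} = (u_i − a_{v+i})/13:
  u_0 = 2;  a_2 = 2;  u_1 = (u_0 − 2)/13 = 0
  u_1 = 0;  a_3 = 0;  u_2 = (u_1 − 0)/13 = 0
Digits: (0, 0, 2, 0).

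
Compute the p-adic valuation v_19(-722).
v_19(-722) = 2

v_19(n) is the largest exponent k such that 19^k divides n. Factor out: -722 = -19^2 · 2. (Sign doesn't affect v_p.) So v_19(-722) = 2.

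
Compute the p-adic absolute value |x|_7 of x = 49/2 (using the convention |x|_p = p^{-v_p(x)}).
|49/2|_7 = 1/49

Step 1 — compute v_7(x) by factoring powers of 7 out of the numerator and denominator: v_7(49/2) = 2. Step 2 — apply |x|_p = p^{-v_p(x)} = 7^{-2} = 1/49.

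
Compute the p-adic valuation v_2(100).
v_2(100) = 2

v_2(n) is the largest exponent k such that 2^k divides n. Factor out: 100 = 2^2 · 25. (Sign doesn't affect v_p.) So v_2(100) = 2.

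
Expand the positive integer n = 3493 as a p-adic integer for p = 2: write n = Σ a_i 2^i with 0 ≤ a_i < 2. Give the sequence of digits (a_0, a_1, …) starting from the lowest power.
(a_0, a_1, …) = (1, 0, 1, 0, 0, 1, 0, 1, 1, 0, 1, 1)

Repeated division by 2 gives the digits low-to-high: 3493 = 1 + 1·2^2 + 1·2^5 + 1·2^7 + 1·2^8 + 1·2^10 + 1·2^11. Digit sequence: (1, 0, 1, 0, 0, 1, 0, 1, 1, 0, 1, 1).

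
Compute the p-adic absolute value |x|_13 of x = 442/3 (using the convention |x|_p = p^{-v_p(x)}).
|442/3|_13 = 1/13

Step 1 — compute v_13(x) by factoring powers of 13 out of the numerator and denominator: v_13(442/3) = 1. Step 2 — apply |x|_p = p^{-v_p(x)} = 13^{-1} = 1/13.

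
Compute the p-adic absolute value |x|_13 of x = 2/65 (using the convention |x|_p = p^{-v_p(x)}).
|2/65|_13 = 13

Step 1 — compute v_13(x) by factoring powers of 13 out of the numerator and denominator: v_13(2/65) = -1. Step 2 — apply |x|_p = p^{-v_p(x)} = 13^{1} = 13.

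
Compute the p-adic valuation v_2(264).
v_2(264) = 3

v_2(n) is the largest exponent k such that 2^k divides n. Factor out: 264 = 2^3 · 33. (Sign doesn't affect v_p.) So v_2(264) = 3.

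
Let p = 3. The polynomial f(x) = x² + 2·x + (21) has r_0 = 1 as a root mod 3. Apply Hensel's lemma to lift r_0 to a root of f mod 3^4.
r_3 = 40 (mod 81)

Hensel: r_{i+1} = r_i − f(r_i)·(f′(r_i))^{-1} mod 3^{i+2}, f′(x) = 2x + 2. Iterate:
  r_0 = 1 (mod 3)
  r_1 = 4 (mod 9)
  r_2 = 13 (mod 27)
  r_3 = 40 (mod 81)
Final: r = 40 satisfies f(r) ≡ 0 mod 3^4.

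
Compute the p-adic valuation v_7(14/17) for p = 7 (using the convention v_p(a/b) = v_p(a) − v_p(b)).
v_7(14/17) = 1

Factor powers of 7 from the numerator and denominator of the reduced fraction: 14 = 7^1 · 2 and 17 = 7^0 · 17. Apply v_p(a/b) = v_p(a) − v_p(b): v_7(14/17) = 1 − 0 = 1.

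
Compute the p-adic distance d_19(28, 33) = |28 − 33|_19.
d_19(28, 33) = 1

Step 1 — x − y = 28 − 33 = -5. Step 2 — v_19(-5) = 0 (factor: -5 = −(19^0 · 5); the sign does not affect v_p). Step 3 — |x − y|_19 = 19^{0} = 1.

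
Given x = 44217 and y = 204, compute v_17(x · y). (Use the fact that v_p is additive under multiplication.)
v_17(9020268) = 4

v_p(x) = 3 (factor: 44217 = 17^3 · 9); v_p(y) = 1 (factor: 204 = 17^1 · 12). Additivity: v_p(xy) = v_p(x) + v_p(y) = 3 + 1 = 4. (Direct check: xy = 9020268 = 17^4 · (108).)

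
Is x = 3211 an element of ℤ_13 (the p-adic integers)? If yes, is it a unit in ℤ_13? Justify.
x ∈ ℤ_13 but not a unit; v_13(x) = 2 > 0

ℤ_13 = {x ∈ ℚ_13 : v_13(x) ≥ 0} and ℤ_13^× = {x ∈ ℤ_13 : v_13(x) = 0}. Here v_13(3211) = v_13(num) − v_13(den) = 2; compare against these criteria.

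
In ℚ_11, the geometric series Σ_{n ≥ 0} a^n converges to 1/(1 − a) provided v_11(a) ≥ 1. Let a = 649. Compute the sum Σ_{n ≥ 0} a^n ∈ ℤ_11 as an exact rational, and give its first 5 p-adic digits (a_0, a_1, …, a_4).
Σ a^n = 1/(1 − a) = -1/648;  first 5 digits = (1, 4, 10, 6, 2)

v_11(a) = 1 ≥ 1, so the series converges in ℤ_11 to 1/(1 − a) = 1/(1 − 649) = -1/648. Expand this rational in ℤ_11: compute digits iteratively via d_i = x_i mod 11, x_{i+1} = (x_i − d_i)/11. The first 5 digits are (1, 4, 10, 6, 2).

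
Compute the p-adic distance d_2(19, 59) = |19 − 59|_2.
d_2(19, 59) = 1/8

Step 1 — x − y = 19 − 59 = -40. Step 2 — v_2(-40) = 3 (factor: -40 = −(2^3 · 5); the sign does not affect v_p). Step 3 — |x − y|_2 = 2^{-3} = 1/8.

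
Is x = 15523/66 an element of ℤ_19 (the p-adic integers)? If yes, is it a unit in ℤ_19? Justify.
x ∈ ℤ_19 but not a unit; v_19(x) = 2 > 0

ℤ_19 = {x ∈ ℚ_19 : v_19(x) ≥ 0} and ℤ_19^× = {x ∈ ℤ_19 : v_19(x) = 0}. Here v_19(15523/66) = v_19(num) − v_19(den) = 2; compare against these criteria.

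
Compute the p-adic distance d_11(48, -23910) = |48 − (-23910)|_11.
d_11(48, -23910) = 1/1331

Step 1 — x − y = 48 − (-23910) = 23958. Step 2 — v_11(23958) = 3 (factor: 23958 = (11^3 · 18); the sign does not affect v_p). Step 3 — |x − y|_11 = 11^{-3} = 1/1331.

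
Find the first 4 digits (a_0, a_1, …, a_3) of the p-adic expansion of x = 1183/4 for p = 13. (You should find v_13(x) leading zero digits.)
(a_0, …, a_3) = (0, 0, 5, 3)

v_13(1183/4) = 2, so a_0 = ... = a_1 = 0. Factor out: x = 13^2 · u with u = 7/4 a unit in ℤ_13. Expand u iteratively via a_{v+i} = u_i mod 13, u_{i+1} = (u_i − a_{v+i})/13:
  u_0 = 7/4;  a_2 = 5;  u_1 = (u_0 − 5)/13 = -1/4
  u_1 = -1/4;  a_3 = 3;  u_2 = (u_1 − 3)/13 = -1/4
Digits: (0, 0, 5, 3).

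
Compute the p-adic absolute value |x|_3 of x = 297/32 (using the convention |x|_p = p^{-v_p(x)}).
|297/32|_3 = 1/27

Step 1 — compute v_3(x) by factoring powers of 3 out of the numerator and denominator: v_3(297/32) = 3. Step 2 — apply |x|_p = p^{-v_p(x)} = 3^{-3} = 1/27.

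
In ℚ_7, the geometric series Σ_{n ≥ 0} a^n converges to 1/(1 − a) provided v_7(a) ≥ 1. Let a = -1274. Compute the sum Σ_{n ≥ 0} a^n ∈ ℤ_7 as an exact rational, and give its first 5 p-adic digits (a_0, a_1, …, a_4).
Σ a^n = 1/(1 − a) = 1/1275;  first 5 digits = (1, 0, 2, 3, 3)

v_7(a) = 2 ≥ 1, so the series converges in ℤ_7 to 1/(1 − a) = 1/(1 − (-1274)) = 1/1275. Expand this rational in ℤ_7: compute digits iteratively via d_i = x_i mod 7, x_{i+1} = (x_i − d_i)/7. The first 5 digits are (1, 0, 2, 3, 3).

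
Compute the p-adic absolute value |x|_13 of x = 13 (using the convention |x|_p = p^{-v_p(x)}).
|13|_13 = 1/13

Step 1 — compute v_13(x) by factoring powers of 13 out of the numerator and denominator: v_13(13) = 1. Step 2 — apply |x|_p = p^{-v_p(x)} = 13^{-1} = 1/13.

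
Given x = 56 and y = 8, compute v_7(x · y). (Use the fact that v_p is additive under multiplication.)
v_7(448) = 1

v_p(x) = 1 (factor: 56 = 7^1 · 8); v_p(y) = 0 (factor: 8 = 7^0 · 8). Additivity: v_p(xy) = v_p(x) + v_p(y) = 1 + 0 = 1. (Direct check: xy = 448 = 7^1 · (64).)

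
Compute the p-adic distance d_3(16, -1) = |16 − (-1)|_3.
d_3(16, -1) = 1

Step 1 — x − y = 16 − (-1) = 17. Step 2 — v_3(17) = 0 (factor: 17 = (3^0 · 17); the sign does not affect v_p). Step 3 — |x − y|_3 = 3^{0} = 1.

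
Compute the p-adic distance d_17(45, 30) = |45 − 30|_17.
d_17(45, 30) = 1

Step 1 — x − y = 45 − 30 = 15. Step 2 — v_17(15) = 0 (factor: 15 = (17^0 · 15); the sign does not affect v_p). Step 3 — |x − y|_17 = 17^{0} = 1.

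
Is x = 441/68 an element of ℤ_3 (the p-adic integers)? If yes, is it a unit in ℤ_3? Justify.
x ∈ ℤ_3 but not a unit; v_3(x) = 2 > 0

ℤ_3 = {x ∈ ℚ_3 : v_3(x) ≥ 0} and ℤ_3^× = {x ∈ ℤ_3 : v_3(x) = 0}. Here v_3(441/68) = v_3(num) − v_3(den) = 2; compare against these criteria.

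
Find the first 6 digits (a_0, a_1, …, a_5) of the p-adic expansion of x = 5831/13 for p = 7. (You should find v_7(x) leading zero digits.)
(a_0, …, a_5) = (0, 0, 0, 4, 5, 3)

v_7(5831/13) = 3, so a_0 = ... = a_2 = 0. Factor out: x = 7^3 · u with u = 17/13 a unit in ℤ_7. Expand u iteratively via a_{v+i} = u_i mod 7, u_{i+1} = (u_i − a_{v+i})/7:
  u_0 = 17/13;  a_3 = 4;  u_1 = (u_0 − 4)/7 = -5/13
  u_1 = -5/13;  a_4 = 5;  u_2 = (u_1 − 5)/7 = -10/13
  u_2 = -10/13;  a_5 = 3;  u_3 = (u_2 − 3)/7 = -7/13
Digits: (0, 0, 0, 4, 5, 3).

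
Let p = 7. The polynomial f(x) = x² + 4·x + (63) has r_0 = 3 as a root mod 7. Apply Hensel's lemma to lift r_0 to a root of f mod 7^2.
r_1 = 24 (mod 49)

Hensel: r_{i+1} = r_i − f(r_i)·(f′(r_i))^{-1} mod 7^{i+2}, f′(x) = 2x + 4. Iterate:
  r_0 = 3 (mod 7)
  r_1 = 24 (mod 49)
Final: r = 24 satisfies f(r) ≡ 0 mod 7^2.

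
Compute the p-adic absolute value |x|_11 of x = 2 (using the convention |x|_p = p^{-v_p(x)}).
|2|_11 = 1

Step 1 — compute v_11(x) by factoring powers of 11 out of the numerator and denominator: v_11(2) = 0. Step 2 — apply |x|_p = p^{-v_p(x)} = 11^{0} = 1.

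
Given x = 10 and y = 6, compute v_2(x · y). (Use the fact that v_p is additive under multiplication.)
v_2(60) = 2

v_p(x) = 1 (factor: 10 = 2^1 · 5); v_p(y) = 1 (factor: 6 = 2^1 · 3). Additivity: v_p(xy) = v_p(x) + v_p(y) = 1 + 1 = 2. (Direct check: xy = 60 = 2^2 · (15).)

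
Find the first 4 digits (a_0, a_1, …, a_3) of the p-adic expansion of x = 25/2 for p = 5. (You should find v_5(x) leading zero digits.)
(a_0, …, a_3) = (0, 0, 3, 2)

v_5(25/2) = 2, so a_0 = ... = a_1 = 0. Factor out: x = 5^2 · u with u = 1/2 a unit in ℤ_5. Expand u iteratively via a_{v+i} = u_i mod 5, u_{i+1} = (u_i − a_{v+i})/5:
  u_0 = 1/2;  a_2 = 3;  u_1 = (u_0 − 3)/5 = -1/2
  u_1 = -1/2;  a_3 = 2;  u_2 = (u_1 − 2)/5 = -1/2
Digits: (0, 0, 3, 2).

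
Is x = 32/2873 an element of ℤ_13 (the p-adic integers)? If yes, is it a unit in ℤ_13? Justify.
x ∉ ℤ_13 (v_13(x) = -2 < 0)

ℤ_13 = {x ∈ ℚ_13 : v_13(x) ≥ 0} and ℤ_13^× = {x ∈ ℤ_13 : v_13(x) = 0}. Here v_13(32/2873) = v_13(num) − v_13(den) = -2; compare against these criteria.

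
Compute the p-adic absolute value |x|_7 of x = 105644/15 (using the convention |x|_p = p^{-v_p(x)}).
|105644/15|_7 = 1/2401

Step 1 — compute v_7(x) by factoring powers of 7 out of the numerator and denominator: v_7(105644/15) = 4. Step 2 — apply |x|_p = p^{-v_p(x)} = 7^{-4} = 1/2401.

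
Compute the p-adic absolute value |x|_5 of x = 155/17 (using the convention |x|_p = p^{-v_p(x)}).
|155/17|_5 = 1/5

Step 1 — compute v_5(x) by factoring powers of 5 out of the numerator and denominator: v_5(155/17) = 1. Step 2 — apply |x|_p = p^{-v_p(x)} = 5^{-1} = 1/5.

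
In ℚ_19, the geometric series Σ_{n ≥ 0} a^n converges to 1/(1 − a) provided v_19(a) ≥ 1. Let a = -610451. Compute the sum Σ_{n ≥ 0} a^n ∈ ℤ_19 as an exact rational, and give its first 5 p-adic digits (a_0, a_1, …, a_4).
Σ a^n = 1/(1 − a) = 1/610452;  first 5 digits = (1, 0, 0, 6, 14)

v_19(a) = 3 ≥ 1, so the series converges in ℤ_19 to 1/(1 − a) = 1/(1 − (-610451)) = 1/610452. Expand this rational in ℤ_19: compute digits iteratively via d_i = x_i mod 19, x_{i+1} = (x_i − d_i)/19. The first 5 digits are (1, 0, 0, 6, 14).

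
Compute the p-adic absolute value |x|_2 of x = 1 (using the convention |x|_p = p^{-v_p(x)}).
|1|_2 = 1

Step 1 — compute v_2(x) by factoring powers of 2 out of the numerator and denominator: v_2(1) = 0. Step 2 — apply |x|_p = p^{-v_p(x)} = 2^{0} = 1.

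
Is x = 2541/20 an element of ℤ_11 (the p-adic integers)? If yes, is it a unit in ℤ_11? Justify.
x ∈ ℤ_11 but not a unit; v_11(x) = 2 > 0

ℤ_11 = {x ∈ ℚ_11 : v_11(x) ≥ 0} and ℤ_11^× = {x ∈ ℤ_11 : v_11(x) = 0}. Here v_11(2541/20) = v_11(num) − v_11(den) = 2; compare against these criteria.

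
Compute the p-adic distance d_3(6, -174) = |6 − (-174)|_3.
d_3(6, -174) = 1/9

Step 1 — x − y = 6 − (-174) = 180. Step 2 — v_3(180) = 2 (factor: 180 = (3^2 · 20); the sign does not affect v_p). Step 3 — |x − y|_3 = 3^{-2} = 1/9.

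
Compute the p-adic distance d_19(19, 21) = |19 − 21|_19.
d_19(19, 21) = 1

Step 1 — x − y = 19 − 21 = -2. Step 2 — v_19(-2) = 0 (factor: -2 = −(19^0 · 2); the sign does not affect v_p). Step 3 — |x − y|_19 = 19^{0} = 1.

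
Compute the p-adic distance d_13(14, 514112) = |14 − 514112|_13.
d_13(14, 514112) = 1/28561

Step 1 — x − y = 14 − 514112 = -514098. Step 2 — v_13(-514098) = 4 (factor: -514098 = −(13^4 · 18); the sign does not affect v_p). Step 3 — |x − y|_13 = 13^{-4} = 1/28561.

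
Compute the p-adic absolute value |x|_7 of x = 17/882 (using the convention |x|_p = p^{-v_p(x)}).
|17/882|_7 = 49

Step 1 — compute v_7(x) by factoring powers of 7 out of the numerator and denominator: v_7(17/882) = -2. Step 2 — apply |x|_p = p^{-v_p(x)} = 7^{2} = 49.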